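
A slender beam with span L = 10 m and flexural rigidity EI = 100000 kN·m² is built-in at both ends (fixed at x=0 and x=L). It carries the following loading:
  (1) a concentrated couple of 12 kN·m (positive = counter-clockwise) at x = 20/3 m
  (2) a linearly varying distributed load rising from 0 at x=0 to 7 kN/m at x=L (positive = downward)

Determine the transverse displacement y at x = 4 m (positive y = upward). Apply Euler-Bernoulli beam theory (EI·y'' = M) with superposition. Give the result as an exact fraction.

Load 1 — applied couple M₀=12 kN·m at a=20/3 m (b=L-a=10/3):
  y_1 = (R_Ax³/6 - M_Ax²/2)/EI  [x≤a] with R_A=8/5, M_A=4 = ((8/5)·4³/6 - 4·4²/2)/100000 = -7/46875 m
Load 2 — triangular load w₀=7 kN/m (0→w₀ over full span):
  y_2 = -w₀x²(L-x)²(x+2L)/(120LEI) = -7·4²·(10-4)²·(4+2·10)/(120·10·100000) = -63/78125 m
Superposition: y = Σ y_i = -224/234375 m ≈ -0.000956 m

y(4) = -224/234375 m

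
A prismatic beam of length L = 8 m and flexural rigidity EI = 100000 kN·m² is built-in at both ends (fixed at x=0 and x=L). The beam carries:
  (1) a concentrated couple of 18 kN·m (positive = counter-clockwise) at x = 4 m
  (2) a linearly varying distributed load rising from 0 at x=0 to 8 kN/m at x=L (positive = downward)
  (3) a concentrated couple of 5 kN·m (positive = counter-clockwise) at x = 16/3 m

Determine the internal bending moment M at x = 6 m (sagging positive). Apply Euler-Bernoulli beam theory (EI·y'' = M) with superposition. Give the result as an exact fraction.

Load 1 — applied couple M₀=18 kN·m at a=4 m (b=L-a=4):
  M_1 = R_Ax - M_A - M₀  [x>a] with R_A=27/8, M_A=9/2 = (27/8)·6 - (9/2) - 18 = -9/4 kN·m
Load 2 — triangular load w₀=8 kN/m (0→w₀ over full span):
  M_2 = 3w₀Lx/20 - w₀L²/30 - w₀x³/(6L) = 3·8·8·6/20 - 8·8²/30 - 8·6³/(6·8) = 68/15 kN·m
Load 3 — applied couple M₀=5 kN·m at a=16/3 m (b=L-a=8/3):
  M_3 = R_Ax - M_A - M₀  [x>a] with R_A=5/6, M_A=5/3 = (5/6)·6 - (5/3) - 5 = -5/3 kN·m
Superposition: M = Σ M_i = 37/60 kN·m ≈ 0.616667 kN·m

M(6) = 37/60 kN·m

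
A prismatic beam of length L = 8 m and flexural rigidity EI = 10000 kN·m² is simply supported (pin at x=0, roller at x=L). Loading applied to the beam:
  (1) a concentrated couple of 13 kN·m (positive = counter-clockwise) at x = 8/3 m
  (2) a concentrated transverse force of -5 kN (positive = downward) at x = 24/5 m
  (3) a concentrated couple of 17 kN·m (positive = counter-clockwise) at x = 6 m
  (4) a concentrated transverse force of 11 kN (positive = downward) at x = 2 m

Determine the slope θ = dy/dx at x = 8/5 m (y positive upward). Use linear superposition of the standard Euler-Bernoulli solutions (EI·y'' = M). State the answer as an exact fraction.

θ(8/5) = -18377/9000000 rad

Load 1 — applied couple M₀=13 kN·m at a=8/3 m (b=L-a=16/3):
  θ_1 = (M₀x²/(2L)+C₁)/EI  [x≤a] with C₁=M₀(3b²-L²)/(6L)=52/9 = (13·(8/5)²/(2·8)+(52/9))/10000 = 221/281250 rad
Load 2 — point force P=-5 kN at a=24/5 m (b=L-a=16/5):
  θ_2 = -Pb(L²-b²-3x²)/(6LEI)  [x≤a] = -(-5)·(16/5)·(8²-(16/5)²-3·(8/5)²)/(6·8·10000) = 24/15625 rad
Load 3 — applied couple M₀=17 kN·m at a=6 m (b=L-a=2):
  θ_3 = (M₀x²/(2L)+C₁)/EI  [x≤a] with C₁=M₀(3b²-L²)/(6L)=-221/12 = (17·(8/5)²/(2·8)+(-221/12))/10000 = -4709/3000000 rad
Load 4 — point force P=11 kN at a=2 m (b=L-a=6):
  θ_4 = -Pb(L²-b²-3x²)/(6LEI)  [x≤a] = -11·6·(8²-6²-3·(8/5)²)/(6·8·10000) = -1397/500000 rad
Superposition: θ = Σ θ_i = -18377/9000000 rad ≈ -0.002042 rad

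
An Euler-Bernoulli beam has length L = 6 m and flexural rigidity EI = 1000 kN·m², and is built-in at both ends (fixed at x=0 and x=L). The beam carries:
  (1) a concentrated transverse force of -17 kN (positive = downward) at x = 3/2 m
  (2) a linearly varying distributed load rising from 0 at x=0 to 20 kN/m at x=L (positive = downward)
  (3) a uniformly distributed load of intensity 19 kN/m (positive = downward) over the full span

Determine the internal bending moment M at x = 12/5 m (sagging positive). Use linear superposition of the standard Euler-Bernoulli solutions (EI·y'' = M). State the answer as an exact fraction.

M(12/5) = 5091/160 kN·m

Load 1 — point force P=-17 kN at a=3/2 m (b=L-a=9/2):
  M_1 = Pa²(a+3b)(L-x)/L³ - Pa²b/L²  [x>a] = (-17)·(3/2)²·((3/2)+3·(9/2))·(6-(12/5))/6³ - (-17)·(3/2)²·(9/2)/6² = -153/32 kN·m
Load 2 — triangular load w₀=20 kN/m (0→w₀ over full span):
  M_2 = 3w₀Lx/20 - w₀L²/30 - w₀x³/(6L) = 3·20·6·(12/5)/20 - 20·6²/30 - 20·(12/5)³/(6·6) = 288/25 kN·m
Load 3 — uniform load w=19 kN/m over full span:
  M_3 = wLx/2 - wL²/12 - wx²/2 = 19·6·(12/5)/2 - 19·6²/12 - 19·(12/5)²/2 = 627/25 kN·m
Superposition: M = Σ M_i = 5091/160 kN·m ≈ 31.818750 kN·m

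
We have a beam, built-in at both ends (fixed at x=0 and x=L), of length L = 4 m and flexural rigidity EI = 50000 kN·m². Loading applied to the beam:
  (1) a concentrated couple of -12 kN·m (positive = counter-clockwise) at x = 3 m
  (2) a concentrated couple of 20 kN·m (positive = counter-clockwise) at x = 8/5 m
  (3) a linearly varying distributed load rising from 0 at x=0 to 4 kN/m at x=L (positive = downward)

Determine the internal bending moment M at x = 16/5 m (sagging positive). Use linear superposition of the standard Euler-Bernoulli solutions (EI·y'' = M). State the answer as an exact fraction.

Load 1 — applied couple M₀=-12 kN·m at a=3 m (b=L-a=1):
  M_1 = R_Ax - M_A - M₀  [x>a] with R_A=-27/8, M_A=-15/4 = (-27/8)·(16/5) - (-15/4) - (-12) = 99/20 kN·m
Load 2 — applied couple M₀=20 kN·m at a=8/5 m (b=L-a=12/5):
  M_2 = R_Ax - M_A - M₀  [x>a] with R_A=36/5, M_A=12/5 = (36/5)·(16/5) - (12/5) - 20 = 16/25 kN·m
Load 3 — triangular load w₀=4 kN/m (0→w₀ over full span):
  M_3 = 3w₀Lx/20 - w₀L²/30 - w₀x³/(6L) = 3·4·4·(16/5)/20 - 4·4²/30 - 4·(16/5)³/(6·4) = 32/375 kN·m
Superposition: M = Σ M_i = 8513/1500 kN·m ≈ 5.675333 kN·m

M(16/5) = 8513/1500 kN·m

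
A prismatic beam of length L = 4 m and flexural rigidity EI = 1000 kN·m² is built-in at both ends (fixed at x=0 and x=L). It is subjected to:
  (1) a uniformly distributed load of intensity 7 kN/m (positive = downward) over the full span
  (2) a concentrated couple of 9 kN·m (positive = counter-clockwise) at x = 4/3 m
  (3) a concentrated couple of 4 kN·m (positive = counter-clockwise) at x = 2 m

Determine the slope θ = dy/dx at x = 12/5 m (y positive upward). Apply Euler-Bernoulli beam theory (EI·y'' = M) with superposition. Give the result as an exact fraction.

θ(12/5) = 18/15625 rad

Load 1 — uniform load w=7 kN/m over full span:
  θ_1 = -wx(L-x)(L-2x)/(12EI) = -7·(12/5)·(4-(12/5))·(4-2·(12/5))/(12·1000) = 28/15625 rad
Load 2 — applied couple M₀=9 kN·m at a=4/3 m (b=L-a=8/3):
  θ_2 = (R_Ax²/2 - M_Ax - M₀(x-a))/EI  [x>a] with R_A=3, M_A=0 = (3·(12/5)²/2 - 0·(12/5) - 9·((12/5)-(4/3)))/1000 = -3/3125 rad
Load 3 — applied couple M₀=4 kN·m at a=2 m (b=L-a=2):
  θ_3 = (R_Ax²/2 - M_Ax - M₀(x-a))/EI  [x>a] with R_A=3/2, M_A=1 = ((3/2)·(12/5)²/2 - 1·(12/5) - 4·((12/5)-2))/1000 = 1/3125 rad
Superposition: θ = Σ θ_i = 18/15625 rad ≈ 0.001152 rad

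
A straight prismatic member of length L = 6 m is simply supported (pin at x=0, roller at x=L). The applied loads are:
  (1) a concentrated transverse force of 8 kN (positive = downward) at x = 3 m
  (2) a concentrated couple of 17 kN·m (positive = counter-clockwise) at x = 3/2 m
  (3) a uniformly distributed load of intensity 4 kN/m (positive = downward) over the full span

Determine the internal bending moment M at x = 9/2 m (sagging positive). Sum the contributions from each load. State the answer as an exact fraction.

M(9/2) = 61/4 kN·m

Load 1 — point force P=8 kN at a=3 m (b=L-a=3):
  M_1 = Pa(L-x)/L  [x>a] = 8·3·(6-(9/2))/6 = 6 kN·m
Load 2 — applied couple M₀=17 kN·m at a=3/2 m (b=L-a=9/2):
  M_2 = M₀x/L - M₀  [x>a] = 17·(9/2)/6 - 17 = -17/4 kN·m
Load 3 — uniform load w=4 kN/m over full span:
  M_3 = wx(L-x)/2 = 4·(9/2)·(6-(9/2))/2 = 27/2 kN·m
Superposition: M = Σ M_i = 61/4 kN·m ≈ 15.250000 kN·m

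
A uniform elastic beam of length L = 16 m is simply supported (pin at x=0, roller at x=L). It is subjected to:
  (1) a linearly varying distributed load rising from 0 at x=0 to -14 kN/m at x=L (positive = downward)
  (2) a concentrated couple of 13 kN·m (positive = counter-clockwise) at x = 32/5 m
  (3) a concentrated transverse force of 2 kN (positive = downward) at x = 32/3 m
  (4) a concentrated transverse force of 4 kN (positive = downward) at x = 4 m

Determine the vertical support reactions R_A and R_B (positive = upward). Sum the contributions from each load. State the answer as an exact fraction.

R_A = -1577/48 kN, R_B = -3511/48 kN

Load 1 — triangular load w₀=-14 kN/m (0→w₀ over full span):
  R_A = w₀L/6 = (-14)·16/6 = -112/3 kN
  R_B = w₀L/3 = (-14)·16/3 = -224/3 kN
Load 2 — applied couple M₀=13 kN·m at a=32/5 m (b=L-a=48/5):
  R_A = M₀/L = 13/16 kN
  R_B = -M₀/L = -13/16 kN
Load 3 — point force P=2 kN at a=32/3 m (b=L-a=16/3):
  R_A = Pb/L = 2·(16/3)/16 = 2/3 kN
  R_B = Pa/L = 2·(32/3)/16 = 4/3 kN
Load 4 — point force P=4 kN at a=4 m (b=L-a=12):
  R_A = Pb/L = 4·12/16 = 3 kN
  R_B = Pa/L = 4·4/16 = 1 kN
Superposition: R_A = -1577/48 kN, R_B = -3511/48 kN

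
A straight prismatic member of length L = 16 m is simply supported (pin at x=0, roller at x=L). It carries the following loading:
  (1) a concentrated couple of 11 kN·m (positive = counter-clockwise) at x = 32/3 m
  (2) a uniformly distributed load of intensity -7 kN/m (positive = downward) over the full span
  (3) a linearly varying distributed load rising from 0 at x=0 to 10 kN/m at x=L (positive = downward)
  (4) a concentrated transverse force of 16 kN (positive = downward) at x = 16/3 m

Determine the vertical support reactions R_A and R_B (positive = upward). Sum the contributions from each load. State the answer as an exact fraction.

Load 1 — applied couple M₀=11 kN·m at a=32/3 m (b=L-a=16/3):
  R_A = M₀/L = 11/16 kN
  R_B = -M₀/L = -11/16 kN
Load 2 — uniform load w=-7 kN/m over full span:
  R_A = wL/2 = (-7)·16/2 = -56 kN
  R_B = wL/2 = (-7)·16/2 = -56 kN
Load 3 — triangular load w₀=10 kN/m (0→w₀ over full span):
  R_A = w₀L/6 = 10·16/6 = 80/3 kN
  R_B = w₀L/3 = 10·16/3 = 160/3 kN
Load 4 — point force P=16 kN at a=16/3 m (b=L-a=32/3):
  R_A = Pb/L = 16·(32/3)/16 = 32/3 kN
  R_B = Pa/L = 16·(16/3)/16 = 16/3 kN
Superposition: R_A = -863/48 kN, R_B = 95/48 kN

R_A = -863/48 kN, R_B = 95/48 kN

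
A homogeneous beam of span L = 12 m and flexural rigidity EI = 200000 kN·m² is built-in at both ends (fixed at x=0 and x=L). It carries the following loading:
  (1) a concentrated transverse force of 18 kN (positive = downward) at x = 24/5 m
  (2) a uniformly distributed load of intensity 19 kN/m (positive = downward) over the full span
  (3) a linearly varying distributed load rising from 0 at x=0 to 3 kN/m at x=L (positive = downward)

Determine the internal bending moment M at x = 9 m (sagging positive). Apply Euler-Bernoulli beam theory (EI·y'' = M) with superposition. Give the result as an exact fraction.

M(9) = 30597/1000 kN·m

Load 1 — point force P=18 kN at a=24/5 m (b=L-a=36/5):
  M_1 = Pa²(a+3b)(L-x)/L³ - Pa²b/L²  [x>a] = 18·(24/5)²·((24/5)+3·(36/5))·(12-9)/12³ - 18·(24/5)²·(36/5)/12² = -216/125 kN·m
Load 2 — uniform load w=19 kN/m over full span:
  M_2 = wLx/2 - wL²/12 - wx²/2 = 19·12·9/2 - 19·12²/12 - 19·9²/2 = 57/2 kN·m
Load 3 — triangular load w₀=3 kN/m (0→w₀ over full span):
  M_3 = 3w₀Lx/20 - w₀L²/30 - w₀x³/(6L) = 3·3·12·9/20 - 3·12²/30 - 3·9³/(6·12) = 153/40 kN·m
Superposition: M = Σ M_i = 30597/1000 kN·m ≈ 30.597000 kN·m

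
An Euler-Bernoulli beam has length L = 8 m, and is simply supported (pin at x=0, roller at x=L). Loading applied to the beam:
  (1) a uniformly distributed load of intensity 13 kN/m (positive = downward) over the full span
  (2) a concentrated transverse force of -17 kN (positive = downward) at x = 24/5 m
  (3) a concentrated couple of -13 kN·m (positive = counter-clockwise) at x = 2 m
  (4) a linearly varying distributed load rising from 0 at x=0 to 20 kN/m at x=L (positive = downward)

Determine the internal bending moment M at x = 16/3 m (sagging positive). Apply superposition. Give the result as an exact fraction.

M(16/3) = 60179/405 kN·m

Load 1 — uniform load w=13 kN/m over full span:
  M_1 = wx(L-x)/2 = 13·(16/3)·(8-(16/3))/2 = 832/9 kN·m
Load 2 — point force P=-17 kN at a=24/5 m (b=L-a=16/5):
  M_2 = Pa(L-x)/L  [x>a] = (-17)·(24/5)·(8-(16/3))/8 = -136/5 kN·m
Load 3 — applied couple M₀=-13 kN·m at a=2 m (b=L-a=6):
  M_3 = M₀x/L - M₀  [x>a] = (-13)·(16/3)/8 - (-13) = 13/3 kN·m
Load 4 — triangular load w₀=20 kN/m (0→w₀ over full span):
  M_4 = w₀Lx/6 - w₀x³/(6L) = 20·8·(16/3)/6 - 20·(16/3)³/(6·8) = 6400/81 kN·m
Superposition: M = Σ M_i = 60179/405 kN·m ≈ 148.590123 kN·m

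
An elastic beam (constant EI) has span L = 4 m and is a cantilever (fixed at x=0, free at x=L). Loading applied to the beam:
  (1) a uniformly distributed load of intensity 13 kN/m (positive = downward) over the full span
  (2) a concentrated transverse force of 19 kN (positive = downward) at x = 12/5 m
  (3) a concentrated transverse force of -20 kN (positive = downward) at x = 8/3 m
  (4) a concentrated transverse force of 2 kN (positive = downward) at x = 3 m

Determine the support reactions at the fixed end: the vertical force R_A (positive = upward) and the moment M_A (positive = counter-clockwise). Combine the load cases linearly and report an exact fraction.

R_A = 53 kN, M_A = 1534/15 kN·m

Load 1 — uniform load w=13 kN/m over full span:
  R_A = wL = 13·4 = 52 kN
  M_A = wL²/2 = 13·4²/2 = 104 kN·m
Load 2 — point force P=19 kN at a=12/5 m (b=L-a=8/5):
  R_A = P = 19 kN
  M_A = Pa = 19·(12/5) = 228/5 kN·m
Load 3 — point force P=-20 kN at a=8/3 m (b=L-a=4/3):
  R_A = P = (-20) = -20 kN
  M_A = Pa = (-20)·(8/3) = -160/3 kN·m
Load 4 — point force P=2 kN at a=3 m (b=L-a=1):
  R_A = P = 2 kN
  M_A = Pa = 2·3 = 6 kN·m
Superposition: R_A = 53 kN, M_A = 1534/15 kN·m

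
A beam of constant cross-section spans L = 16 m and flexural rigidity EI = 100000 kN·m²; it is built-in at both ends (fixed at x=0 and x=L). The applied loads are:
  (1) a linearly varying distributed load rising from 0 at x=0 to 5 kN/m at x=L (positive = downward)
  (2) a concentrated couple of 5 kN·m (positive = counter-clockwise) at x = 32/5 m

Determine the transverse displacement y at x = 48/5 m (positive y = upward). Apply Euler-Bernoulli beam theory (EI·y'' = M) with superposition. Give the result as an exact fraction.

y(48/5) = -38656/9765625 m

Load 1 — triangular load w₀=5 kN/m (0→w₀ over full span):
  y_1 = -w₀x²(L-x)²(x+2L)/(120LEI) = -5·(48/5)²·(16-(48/5))²·((48/5)+2·16)/(120·16·100000) = -39936/9765625 m
Load 2 — applied couple M₀=5 kN·m at a=32/5 m (b=L-a=48/5):
  y_2 = (R_Ax³/6 - M_Ax²/2 - M₀(x-a)²/2)/EI  [x>a] with R_A=9/20, M_A=3/5 = ((9/20)·(48/5)³/6 - (3/5)·(48/5)²/2 - 5·((48/5)-(32/5))²/2)/100000 = 256/1953125 m
Superposition: y = Σ y_i = -38656/9765625 m ≈ -0.003958 m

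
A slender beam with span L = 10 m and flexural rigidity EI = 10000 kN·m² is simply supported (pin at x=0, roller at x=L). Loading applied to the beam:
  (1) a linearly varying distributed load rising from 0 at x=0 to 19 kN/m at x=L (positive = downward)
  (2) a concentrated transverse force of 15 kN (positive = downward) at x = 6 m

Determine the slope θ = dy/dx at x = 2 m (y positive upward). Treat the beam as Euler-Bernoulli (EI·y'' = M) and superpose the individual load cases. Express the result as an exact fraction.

Load 1 — triangular load w₀=19 kN/m (0→w₀ over full span):
  θ_1 = -w₀(7L⁴-30L²x²+15x⁴)/(360LEI) = -19·(7·10⁴-30·10²·2²+15·2⁴)/(360·10·10000) = -1729/56250 rad
Load 2 — point force P=15 kN at a=6 m (b=L-a=4):
  θ_2 = -Pb(L²-b²-3x²)/(6LEI)  [x≤a] = -15·4·(10²-4²-3·2²)/(6·10·10000) = -9/1250 rad
Superposition: θ = Σ θ_i = -1067/28125 rad ≈ -0.037938 rad

θ(2) = -1067/28125 rad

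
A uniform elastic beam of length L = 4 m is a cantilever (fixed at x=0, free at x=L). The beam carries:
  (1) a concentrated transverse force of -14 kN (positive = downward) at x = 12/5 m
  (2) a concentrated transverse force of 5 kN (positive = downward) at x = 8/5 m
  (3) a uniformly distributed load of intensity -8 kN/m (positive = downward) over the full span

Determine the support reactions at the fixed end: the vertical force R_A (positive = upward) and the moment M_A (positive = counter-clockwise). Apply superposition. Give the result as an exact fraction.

R_A = -41 kN, M_A = -448/5 kN·m

Load 1 — point force P=-14 kN at a=12/5 m (b=L-a=8/5):
  R_A = P = (-14) = -14 kN
  M_A = Pa = (-14)·(12/5) = -168/5 kN·m
Load 2 — point force P=5 kN at a=8/5 m (b=L-a=12/5):
  R_A = P = 5 kN
  M_A = Pa = 5·(8/5) = 8 kN·m
Load 3 — uniform load w=-8 kN/m over full span:
  R_A = wL = (-8)·4 = -32 kN
  M_A = wL²/2 = (-8)·4²/2 = -64 kN·m
Superposition: R_A = -41 kN, M_A = -448/5 kN·m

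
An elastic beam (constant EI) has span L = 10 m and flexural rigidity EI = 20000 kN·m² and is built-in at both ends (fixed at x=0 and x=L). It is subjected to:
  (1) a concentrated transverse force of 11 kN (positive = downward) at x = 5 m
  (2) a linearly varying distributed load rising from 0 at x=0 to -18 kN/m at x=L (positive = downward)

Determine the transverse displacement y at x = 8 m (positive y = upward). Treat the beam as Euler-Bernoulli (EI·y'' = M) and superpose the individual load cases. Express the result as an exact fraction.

Load 1 — point force P=11 kN at a=5 m (b=L-a=5):
  y_1 = -Pa²(L-x)²(3bL-(3b+a)(L-x))/(6L³EI)  [x>a] = -11·5²·(10-8)²·(3·5·10-(3·5+5)·(10-8))/(6·10³·20000) = -121/120000 m
Load 2 — triangular load w₀=-18 kN/m (0→w₀ over full span):
  y_2 = -w₀x²(L-x)²(x+2L)/(120LEI) = -(-18)·8²·(10-8)²·(8+2·10)/(120·10·20000) = 84/15625 m
Superposition: y = Σ y_i = 13103/3000000 m ≈ 0.004368 m

y(8) = 13103/3000000 m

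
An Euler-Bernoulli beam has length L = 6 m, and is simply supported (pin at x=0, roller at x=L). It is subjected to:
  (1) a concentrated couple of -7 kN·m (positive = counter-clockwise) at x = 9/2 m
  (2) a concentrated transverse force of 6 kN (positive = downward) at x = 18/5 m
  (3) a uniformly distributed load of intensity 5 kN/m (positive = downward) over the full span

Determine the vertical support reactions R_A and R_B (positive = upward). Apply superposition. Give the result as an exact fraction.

Load 1 — applied couple M₀=-7 kN·m at a=9/2 m (b=L-a=3/2):
  R_A = M₀/L = (-7)/6 = -7/6 kN
  R_B = -M₀/L = -(-7)/6 = 7/6 kN
Load 2 — point force P=6 kN at a=18/5 m (b=L-a=12/5):
  R_A = Pb/L = 6·(12/5)/6 = 12/5 kN
  R_B = Pa/L = 6·(18/5)/6 = 18/5 kN
Load 3 — uniform load w=5 kN/m over full span:
  R_A = wL/2 = 5·6/2 = 15 kN
  R_B = wL/2 = 5·6/2 = 15 kN
Superposition: R_A = 487/30 kN, R_B = 593/30 kN

R_A = 487/30 kN, R_B = 593/30 kN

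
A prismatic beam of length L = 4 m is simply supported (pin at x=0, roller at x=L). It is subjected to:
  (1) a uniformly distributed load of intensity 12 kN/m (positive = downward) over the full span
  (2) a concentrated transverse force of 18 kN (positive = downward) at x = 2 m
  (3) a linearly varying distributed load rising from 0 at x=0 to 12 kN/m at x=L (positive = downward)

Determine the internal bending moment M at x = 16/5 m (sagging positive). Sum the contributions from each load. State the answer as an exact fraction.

Load 1 — uniform load w=12 kN/m over full span:
  M_1 = wx(L-x)/2 = 12·(16/5)·(4-(16/5))/2 = 384/25 kN·m
Load 2 — point force P=18 kN at a=2 m (b=L-a=2):
  M_2 = Pa(L-x)/L  [x>a] = 18·2·(4-(16/5))/4 = 36/5 kN·m
Load 3 — triangular load w₀=12 kN/m (0→w₀ over full span):
  M_3 = w₀Lx/6 - w₀x³/(6L) = 12·4·(16/5)/6 - 12·(16/5)³/(6·4) = 1152/125 kN·m
Superposition: M = Σ M_i = 3972/125 kN·m ≈ 31.776000 kN·m

M(16/5) = 3972/125 kN·m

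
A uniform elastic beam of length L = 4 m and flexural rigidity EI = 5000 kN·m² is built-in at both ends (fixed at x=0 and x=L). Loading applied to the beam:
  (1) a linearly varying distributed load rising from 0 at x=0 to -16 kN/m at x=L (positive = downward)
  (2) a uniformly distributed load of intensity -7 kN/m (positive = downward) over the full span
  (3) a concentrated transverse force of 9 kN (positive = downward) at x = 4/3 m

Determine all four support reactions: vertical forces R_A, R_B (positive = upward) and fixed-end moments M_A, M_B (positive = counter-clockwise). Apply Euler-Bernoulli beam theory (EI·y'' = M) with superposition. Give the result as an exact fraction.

R_A = -254/15 kN, M_A = -188/15 kN·m, R_B = -511/15 kN, M_B = 292/15 kN·m

Load 1 — triangular load w₀=-16 kN/m (0→w₀ over full span):
  R_A = 3w₀L/20 = 3·(-16)·4/20 = -48/5 kN
  M_A = w₀L²/30 = (-16)·4²/30 = -128/15 kN·m
  R_B = 7w₀L/20 = 7·(-16)·4/20 = -112/5 kN
  M_B = -w₀L²/20 = -(-16)·4²/20 = 64/5 kN·m
Load 2 — uniform load w=-7 kN/m over full span:
  R_A = wL/2 = (-7)·4/2 = -14 kN
  M_A = wL²/12 = (-7)·4²/12 = -28/3 kN·m
  R_B = wL/2 = (-7)·4/2 = -14 kN
  M_B = -wL²/12 = -(-7)·4²/12 = 28/3 kN·m
Load 3 — point force P=9 kN at a=4/3 m (b=L-a=8/3):
  R_A = Pb²(3a+b)/L³ = 9·(8/3)²·(3·(4/3)+(8/3))/4³ = 20/3 kN
  M_A = Pab²/L² = 9·(4/3)·(8/3)²/4² = 16/3 kN·m
  R_B = Pa²(a+3b)/L³ = 9·(4/3)²·((4/3)+3·(8/3))/4³ = 7/3 kN
  M_B = -Pa²b/L² = -9·(4/3)²·(8/3)/4² = -8/3 kN·m
Superposition: R_A = -254/15 kN, M_A = -188/15 kN·m, R_B = -511/15 kN, M_B = 292/15 kN·m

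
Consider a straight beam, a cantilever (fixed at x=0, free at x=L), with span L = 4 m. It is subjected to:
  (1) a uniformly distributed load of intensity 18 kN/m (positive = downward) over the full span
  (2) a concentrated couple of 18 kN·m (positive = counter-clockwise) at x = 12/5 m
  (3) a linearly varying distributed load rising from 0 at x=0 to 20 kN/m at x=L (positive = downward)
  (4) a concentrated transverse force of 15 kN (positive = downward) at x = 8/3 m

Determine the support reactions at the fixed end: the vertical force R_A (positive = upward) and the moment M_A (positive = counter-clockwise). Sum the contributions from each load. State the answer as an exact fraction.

Load 1 — uniform load w=18 kN/m over full span:
  R_A = wL = 18·4 = 72 kN
  M_A = wL²/2 = 18·4²/2 = 144 kN·m
Load 2 — applied couple M₀=18 kN·m at a=12/5 m (b=L-a=8/5):
  R_A = 0 kN
  M_A = -M₀ = -18 kN·m
Load 3 — triangular load w₀=20 kN/m (0→w₀ over full span):
  R_A = w₀L/2 = 20·4/2 = 40 kN
  M_A = w₀L²/3 = 20·4²/3 = 320/3 kN·m
Load 4 — point force P=15 kN at a=8/3 m (b=L-a=4/3):
  R_A = P = 15 kN
  M_A = Pa = 15·(8/3) = 40 kN·m
Superposition: R_A = 127 kN, M_A = 818/3 kN·m

R_A = 127 kN, M_A = 818/3 kN·m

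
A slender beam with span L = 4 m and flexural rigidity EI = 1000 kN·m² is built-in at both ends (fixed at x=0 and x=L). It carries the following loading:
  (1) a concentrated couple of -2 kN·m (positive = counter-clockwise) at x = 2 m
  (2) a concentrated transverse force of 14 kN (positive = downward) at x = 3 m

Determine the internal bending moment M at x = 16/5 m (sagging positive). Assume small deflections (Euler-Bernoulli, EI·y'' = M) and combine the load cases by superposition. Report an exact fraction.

Load 1 — applied couple M₀=-2 kN·m at a=2 m (b=L-a=2):
  M_1 = R_Ax - M_A - M₀  [x>a] with R_A=-3/4, M_A=-1/2 = (-3/4)·(16/5) - (-1/2) - (-2) = 1/10 kN·m
Load 2 — point force P=14 kN at a=3 m (b=L-a=1):
  M_2 = Pa²(a+3b)(L-x)/L³ - Pa²b/L²  [x>a] = 14·3²·(3+3·1)·(4-(16/5))/4³ - 14·3²·1/4² = 63/40 kN·m
Superposition: M = Σ M_i = 67/40 kN·m ≈ 1.675000 kN·m

M(16/5) = 67/40 kN·m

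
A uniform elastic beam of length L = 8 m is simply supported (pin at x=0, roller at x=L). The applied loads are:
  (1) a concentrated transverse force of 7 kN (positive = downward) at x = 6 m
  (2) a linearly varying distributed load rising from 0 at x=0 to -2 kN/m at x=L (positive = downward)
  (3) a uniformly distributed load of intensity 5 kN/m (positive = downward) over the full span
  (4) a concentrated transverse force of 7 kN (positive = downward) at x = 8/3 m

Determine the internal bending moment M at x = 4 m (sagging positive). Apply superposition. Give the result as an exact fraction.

M(4) = 145/3 kN·m

Load 1 — point force P=7 kN at a=6 m (b=L-a=2):
  M_1 = Pbx/L  [x≤a] = 7·2·4/8 = 7 kN·m
Load 2 — triangular load w₀=-2 kN/m (0→w₀ over full span):
  M_2 = w₀Lx/6 - w₀x³/(6L) = (-2)·8·4/6 - (-2)·4³/(6·8) = -8 kN·m
Load 3 — uniform load w=5 kN/m over full span:
  M_3 = wx(L-x)/2 = 5·4·(8-4)/2 = 40 kN·m
Load 4 — point force P=7 kN at a=8/3 m (b=L-a=16/3):
  M_4 = Pa(L-x)/L  [x>a] = 7·(8/3)·(8-4)/8 = 28/3 kN·m
Superposition: M = Σ M_i = 145/3 kN·m ≈ 48.333333 kN·m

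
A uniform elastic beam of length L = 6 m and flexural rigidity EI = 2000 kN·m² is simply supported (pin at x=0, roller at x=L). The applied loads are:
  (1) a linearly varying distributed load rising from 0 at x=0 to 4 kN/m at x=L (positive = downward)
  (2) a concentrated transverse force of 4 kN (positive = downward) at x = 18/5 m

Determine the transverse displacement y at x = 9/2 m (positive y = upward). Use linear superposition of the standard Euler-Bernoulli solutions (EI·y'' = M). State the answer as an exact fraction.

y(9/2) = -601209/32000000 m

Load 1 — triangular load w₀=4 kN/m (0→w₀ over full span):
  y_1 = -w₀x(7L⁴-10L²x²+3x⁴)/(360LEI) = -4·(9/2)·(7·6⁴-10·6²·(9/2)²+3·(9/2)⁴)/(360·6·2000) = -3213/256000 m
Load 2 — point force P=4 kN at a=18/5 m (b=L-a=12/5):
  y_2 = -Pa(L-x)(2Lx-a²-x²)/(6LEI)  [x>a] = -4·(18/5)·(6-(9/2))·(2·6·(9/2)-(18/5)²-(9/2)²)/(6·6·2000) = -6237/1000000 m
Superposition: y = Σ y_i = -601209/32000000 m ≈ -0.018788 m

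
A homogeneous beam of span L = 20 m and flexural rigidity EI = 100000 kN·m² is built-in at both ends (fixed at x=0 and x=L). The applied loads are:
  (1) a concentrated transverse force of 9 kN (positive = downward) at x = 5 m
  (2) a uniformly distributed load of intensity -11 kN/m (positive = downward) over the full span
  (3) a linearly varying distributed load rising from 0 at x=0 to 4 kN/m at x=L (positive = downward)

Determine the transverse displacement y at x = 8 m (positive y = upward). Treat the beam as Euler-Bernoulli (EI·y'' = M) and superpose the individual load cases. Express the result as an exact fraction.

y(8) = 164211/5000000 m

Load 1 — point force P=9 kN at a=5 m (b=L-a=15):
  y_1 = -Pa²(L-x)²(3bL-(3b+a)(L-x))/(6L³EI)  [x>a] = -9·5²·(20-8)²·(3·15·20-(3·15+5)·(20-8))/(6·20³·100000) = -81/40000 m
Load 2 — uniform load w=-11 kN/m over full span:
  y_2 = -wx²(L-x)²/(24EI) = -(-11)·8²·(20-8)²/(24·100000) = 132/3125 m
Load 3 — triangular load w₀=4 kN/m (0→w₀ over full span):
  y_3 = -w₀x²(L-x)²(x+2L)/(120LEI) = -4·8²·(20-8)²·(8+2·20)/(120·20·100000) = -576/78125 m
Superposition: y = Σ y_i = 164211/5000000 m ≈ 0.032842 m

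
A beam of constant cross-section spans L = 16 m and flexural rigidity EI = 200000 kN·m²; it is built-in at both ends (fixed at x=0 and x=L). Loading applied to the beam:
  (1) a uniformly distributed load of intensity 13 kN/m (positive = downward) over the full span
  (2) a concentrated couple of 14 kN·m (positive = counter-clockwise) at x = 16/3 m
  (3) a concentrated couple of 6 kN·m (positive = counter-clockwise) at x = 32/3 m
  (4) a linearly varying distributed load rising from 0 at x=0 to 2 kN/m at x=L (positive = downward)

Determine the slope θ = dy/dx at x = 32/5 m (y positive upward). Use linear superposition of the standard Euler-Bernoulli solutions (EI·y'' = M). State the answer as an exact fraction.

Load 1 — uniform load w=13 kN/m over full span:
  θ_1 = -wx(L-x)(L-2x)/(12EI) = -13·(32/5)·(16-(32/5))·(16-2·(32/5))/(12·200000) = -416/390625 rad
Load 2 — applied couple M₀=14 kN·m at a=16/3 m (b=L-a=32/3):
  θ_2 = (R_Ax²/2 - M_Ax - M₀(x-a))/EI  [x>a] with R_A=7/6, M_A=0 = ((7/6)·(32/5)²/2 - 0·(32/5) - 14·((32/5)-(16/3)))/200000 = 7/156250 rad
Load 3 — applied couple M₀=6 kN·m at a=32/3 m (b=L-a=16/3):
  θ_3 = (R_Ax²/2 - M_Ax)/EI  [x≤a] with R_A=1/2, M_A=2 = ((1/2)·(32/5)²/2 - 2·(32/5))/200000 = -1/78125 rad
Load 4 — triangular load w₀=2 kN/m (0→w₀ over full span):
  θ_4 = -w₀(2x(L-x)(L-2x)(x+2L)+x²(L-x)²)/(120LEI) = -2·(2·(32/5)·(16-(32/5))·(16-2·(32/5))·((32/5)+2·16)+(32/5)²·(16-(32/5))²)/(120·16·200000) = -192/1953125 rad
Superposition: θ = Σ θ_i = -4419/3906250 rad ≈ -0.001131 rad

θ(32/5) = -4419/3906250 rad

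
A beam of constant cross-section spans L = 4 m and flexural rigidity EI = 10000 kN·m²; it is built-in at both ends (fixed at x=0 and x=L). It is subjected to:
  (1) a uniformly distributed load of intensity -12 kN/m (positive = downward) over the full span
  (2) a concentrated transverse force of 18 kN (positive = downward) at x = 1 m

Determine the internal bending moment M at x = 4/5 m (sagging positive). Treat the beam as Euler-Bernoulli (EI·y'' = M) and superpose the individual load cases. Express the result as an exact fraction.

Load 1 — uniform load w=-12 kN/m over full span:
  M_1 = wLx/2 - wL²/12 - wx²/2 = (-12)·4·(4/5)/2 - (-12)·4²/12 - (-12)·(4/5)²/2 = 16/25 kN·m
Load 2 — point force P=18 kN at a=1 m (b=L-a=3):
  M_2 = Pb²(3a+b)x/L³ - Pab²/L²  [x≤a] = 18·3²·(3·1+3)·(4/5)/4³ - 18·1·3²/4² = 81/40 kN·m
Superposition: M = Σ M_i = 533/200 kN·m ≈ 2.665000 kN·m

M(4/5) = 533/200 kN·m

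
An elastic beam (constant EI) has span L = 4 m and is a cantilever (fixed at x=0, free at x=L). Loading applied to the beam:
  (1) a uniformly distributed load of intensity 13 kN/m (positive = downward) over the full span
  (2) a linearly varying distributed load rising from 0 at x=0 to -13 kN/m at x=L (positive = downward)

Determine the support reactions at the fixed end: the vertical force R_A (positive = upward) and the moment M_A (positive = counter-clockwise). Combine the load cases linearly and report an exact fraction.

R_A = 26 kN, M_A = 104/3 kN·m

Load 1 — uniform load w=13 kN/m over full span:
  R_A = wL = 13·4 = 52 kN
  M_A = wL²/2 = 13·4²/2 = 104 kN·m
Load 2 — triangular load w₀=-13 kN/m (0→w₀ over full span):
  R_A = w₀L/2 = (-13)·4/2 = -26 kN
  M_A = w₀L²/3 = (-13)·4²/3 = -208/3 kN·m
Superposition: R_A = 26 kN, M_A = 104/3 kN·m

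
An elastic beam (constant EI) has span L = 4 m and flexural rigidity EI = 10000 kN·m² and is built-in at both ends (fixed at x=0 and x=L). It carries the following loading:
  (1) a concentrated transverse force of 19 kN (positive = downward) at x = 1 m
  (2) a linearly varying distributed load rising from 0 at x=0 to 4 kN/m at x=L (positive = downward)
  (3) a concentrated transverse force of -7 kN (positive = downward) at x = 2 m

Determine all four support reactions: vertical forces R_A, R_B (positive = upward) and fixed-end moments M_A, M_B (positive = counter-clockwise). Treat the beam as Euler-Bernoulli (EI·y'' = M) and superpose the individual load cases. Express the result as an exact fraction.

R_A = 2389/160 kN, M_A = 2237/240 kN·m, R_B = 811/160 kN, M_B = -261/80 kN·m

Load 1 — point force P=19 kN at a=1 m (b=L-a=3):
  R_A = Pb²(3a+b)/L³ = 19·3²·(3·1+3)/4³ = 513/32 kN
  M_A = Pab²/L² = 19·1·3²/4² = 171/16 kN·m
  R_B = Pa²(a+3b)/L³ = 19·1²·(1+3·3)/4³ = 95/32 kN
  M_B = -Pa²b/L² = -19·1²·3/4² = -57/16 kN·m
Load 2 — triangular load w₀=4 kN/m (0→w₀ over full span):
  R_A = 3w₀L/20 = 3·4·4/20 = 12/5 kN
  M_A = w₀L²/30 = 4·4²/30 = 32/15 kN·m
  R_B = 7w₀L/20 = 7·4·4/20 = 28/5 kN
  M_B = -w₀L²/20 = -4·4²/20 = -16/5 kN·m
Load 3 — point force P=-7 kN at a=2 m (b=L-a=2):
  R_A = Pb²(3a+b)/L³ = (-7)·2²·(3·2+2)/4³ = -7/2 kN
  M_A = Pab²/L² = (-7)·2·2²/4² = -7/2 kN·m
  R_B = Pa²(a+3b)/L³ = (-7)·2²·(2+3·2)/4³ = -7/2 kN
  M_B = -Pa²b/L² = -(-7)·2²·2/4² = 7/2 kN·m
Superposition: R_A = 2389/160 kN, M_A = 2237/240 kN·m, R_B = 811/160 kN, M_B = -261/80 kN·m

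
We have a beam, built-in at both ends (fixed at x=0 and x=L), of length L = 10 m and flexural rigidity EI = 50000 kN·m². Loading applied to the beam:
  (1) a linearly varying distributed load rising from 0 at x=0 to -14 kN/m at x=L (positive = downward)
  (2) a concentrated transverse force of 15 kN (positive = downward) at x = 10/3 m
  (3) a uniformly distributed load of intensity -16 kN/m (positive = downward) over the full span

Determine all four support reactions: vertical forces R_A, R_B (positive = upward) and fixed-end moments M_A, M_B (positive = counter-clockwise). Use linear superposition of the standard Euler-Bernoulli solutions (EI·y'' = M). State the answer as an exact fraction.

Load 1 — triangular load w₀=-14 kN/m (0→w₀ over full span):
  R_A = 3w₀L/20 = 3·(-14)·10/20 = -21 kN
  M_A = w₀L²/30 = (-14)·10²/30 = -140/3 kN·m
  R_B = 7w₀L/20 = 7·(-14)·10/20 = -49 kN
  M_B = -w₀L²/20 = -(-14)·10²/20 = 70 kN·m
Load 2 — point force P=15 kN at a=10/3 m (b=L-a=20/3):
  R_A = Pb²(3a+b)/L³ = 15·(20/3)²·(3·(10/3)+(20/3))/10³ = 100/9 kN
  M_A = Pab²/L² = 15·(10/3)·(20/3)²/10² = 200/9 kN·m
  R_B = Pa²(a+3b)/L³ = 15·(10/3)²·((10/3)+3·(20/3))/10³ = 35/9 kN
  M_B = -Pa²b/L² = -15·(10/3)²·(20/3)/10² = -100/9 kN·m
Load 3 — uniform load w=-16 kN/m over full span:
  R_A = wL/2 = (-16)·10/2 = -80 kN
  M_A = wL²/12 = (-16)·10²/12 = -400/3 kN·m
  R_B = wL/2 = (-16)·10/2 = -80 kN
  M_B = -wL²/12 = -(-16)·10²/12 = 400/3 kN·m
Superposition: R_A = -809/9 kN, M_A = -1420/9 kN·m, R_B = -1126/9 kN, M_B = 1730/9 kN·m

R_A = -809/9 kN, M_A = -1420/9 kN·m, R_B = -1126/9 kN, M_B = 1730/9 kN·m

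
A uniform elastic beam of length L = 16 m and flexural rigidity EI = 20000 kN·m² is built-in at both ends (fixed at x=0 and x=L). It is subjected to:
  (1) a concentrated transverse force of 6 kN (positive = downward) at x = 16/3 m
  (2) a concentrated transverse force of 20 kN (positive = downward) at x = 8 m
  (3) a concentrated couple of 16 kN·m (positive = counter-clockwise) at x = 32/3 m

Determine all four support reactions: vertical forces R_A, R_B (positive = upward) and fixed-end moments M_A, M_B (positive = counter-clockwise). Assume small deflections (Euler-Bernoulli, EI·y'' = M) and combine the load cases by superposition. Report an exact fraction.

Load 1 — point force P=6 kN at a=16/3 m (b=L-a=32/3):
  R_A = Pb²(3a+b)/L³ = 6·(32/3)²·(3·(16/3)+(32/3))/16³ = 40/9 kN
  M_A = Pab²/L² = 6·(16/3)·(32/3)²/16² = 128/9 kN·m
  R_B = Pa²(a+3b)/L³ = 6·(16/3)²·((16/3)+3·(32/3))/16³ = 14/9 kN
  M_B = -Pa²b/L² = -6·(16/3)²·(32/3)/16² = -64/9 kN·m
Load 2 — point force P=20 kN at a=8 m (b=L-a=8):
  R_A = Pb²(3a+b)/L³ = 20·8²·(3·8+8)/16³ = 10 kN
  M_A = Pab²/L² = 20·8·8²/16² = 40 kN·m
  R_B = Pa²(a+3b)/L³ = 20·8²·(8+3·8)/16³ = 10 kN
  M_B = -Pa²b/L² = -20·8²·8/16² = -40 kN·m
Load 3 — applied couple M₀=16 kN·m at a=32/3 m (b=L-a=16/3):
  R_A = 6M₀ab/L³ = 6·16·(32/3)·(16/3)/16³ = 4/3 kN
  M_A = M₀b(2a-b)/L² = 16·(16/3)·(2·(32/3)-(16/3))/16² = 16/3 kN·m
  R_B = -6M₀ab/L³ = -6·16·(32/3)·(16/3)/16³ = -4/3 kN
  M_B = M₀a(2b-a)/L² = 16·(32/3)·(2·(16/3)-(32/3))/16² = 0 kN·m
Superposition: R_A = 142/9 kN, M_A = 536/9 kN·m, R_B = 92/9 kN, M_B = -424/9 kN·m

R_A = 142/9 kN, M_A = 536/9 kN·m, R_B = 92/9 kN, M_B = -424/9 kN·m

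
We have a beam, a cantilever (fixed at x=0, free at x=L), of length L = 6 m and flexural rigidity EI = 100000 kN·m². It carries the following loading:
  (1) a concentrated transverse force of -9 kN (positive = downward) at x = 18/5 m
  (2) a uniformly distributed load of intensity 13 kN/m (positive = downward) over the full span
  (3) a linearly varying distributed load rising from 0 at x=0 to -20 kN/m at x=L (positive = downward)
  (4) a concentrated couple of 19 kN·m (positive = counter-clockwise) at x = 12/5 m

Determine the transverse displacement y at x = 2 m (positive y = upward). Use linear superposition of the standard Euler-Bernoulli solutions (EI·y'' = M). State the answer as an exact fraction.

Load 1 — point force P=-9 kN at a=18/5 m (b=L-a=12/5):
  y_1 = -Px²(3a-x)/(6EI)  [x≤a] = -(-9)·2²·(3·(18/5)-2)/(6·100000) = 33/62500 m
Load 2 — uniform load w=13 kN/m over full span:
  y_2 = -wx²(x²-4Lx+6L²)/(24EI) = -13·2²·(2²-4·6·2+6·6²)/(24·100000) = -559/150000 m
Load 3 — triangular load w₀=-20 kN/m (0→w₀ over full span):
  y_3 = (w₀Lx³/12-w₀L²x²/6-w₀x⁵/(120L))/EI = ((-20)·6·2³/12-(-20)·6²·2²/6-(-20)·2⁵/(120·6))/100000 = 451/112500 m
Load 4 — applied couple M₀=19 kN·m at a=12/5 m (b=L-a=18/5):
  y_4 = M₀x²/(2EI)  [x≤a] = 19·2²/(2·100000) = 19/50000 m
Superposition: y = Σ y_i = 1339/1125000 m ≈ 0.001190 m

y(2) = 1339/1125000 m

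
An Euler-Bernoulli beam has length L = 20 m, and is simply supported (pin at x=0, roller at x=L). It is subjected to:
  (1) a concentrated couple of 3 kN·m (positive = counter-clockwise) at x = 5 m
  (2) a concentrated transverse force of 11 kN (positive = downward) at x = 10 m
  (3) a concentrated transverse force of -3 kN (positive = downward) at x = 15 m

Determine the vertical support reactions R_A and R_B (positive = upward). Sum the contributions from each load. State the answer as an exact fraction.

Load 1 — applied couple M₀=3 kN·m at a=5 m (b=L-a=15):
  R_A = M₀/L = 3/20 kN
  R_B = -M₀/L = -3/20 kN
Load 2 — point force P=11 kN at a=10 m (b=L-a=10):
  R_A = Pb/L = 11·10/20 = 11/2 kN
  R_B = Pa/L = 11·10/20 = 11/2 kN
Load 3 — point force P=-3 kN at a=15 m (b=L-a=5):
  R_A = Pb/L = (-3)·5/20 = -3/4 kN
  R_B = Pa/L = (-3)·15/20 = -9/4 kN
Superposition: R_A = 49/10 kN, R_B = 31/10 kN

R_A = 49/10 kN, R_B = 31/10 kN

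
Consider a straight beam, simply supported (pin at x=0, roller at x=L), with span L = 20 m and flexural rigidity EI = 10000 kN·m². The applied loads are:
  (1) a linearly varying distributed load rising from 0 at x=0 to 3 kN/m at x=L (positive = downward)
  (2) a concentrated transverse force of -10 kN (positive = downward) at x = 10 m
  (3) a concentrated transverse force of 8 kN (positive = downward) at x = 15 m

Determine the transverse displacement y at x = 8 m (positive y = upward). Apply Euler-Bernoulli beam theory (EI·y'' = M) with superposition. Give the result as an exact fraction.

Load 1 — triangular load w₀=3 kN/m (0→w₀ over full span):
  y_1 = -w₀x(7L⁴-10L²x²+3x⁴)/(360LEI) = -3·8·(7·20⁴-10·20²·8²+3·8⁴)/(360·20·10000) = -4564/15625 m
Load 2 — point force P=-10 kN at a=10 m (b=L-a=10):
  y_2 = -Pbx(L²-b²-x²)/(6LEI)  [x≤a] = -(-10)·10·8·(20²-10²-8²)/(6·20·10000) = 59/375 m
Load 3 — point force P=8 kN at a=15 m (b=L-a=5):
  y_3 = -Pbx(L²-b²-x²)/(6LEI)  [x≤a] = -8·5·8·(20²-5²-8²)/(6·20·10000) = -311/3750 m
Superposition: y = Σ y_i = -6803/31250 m ≈ -0.217696 m

y(8) = -6803/31250 m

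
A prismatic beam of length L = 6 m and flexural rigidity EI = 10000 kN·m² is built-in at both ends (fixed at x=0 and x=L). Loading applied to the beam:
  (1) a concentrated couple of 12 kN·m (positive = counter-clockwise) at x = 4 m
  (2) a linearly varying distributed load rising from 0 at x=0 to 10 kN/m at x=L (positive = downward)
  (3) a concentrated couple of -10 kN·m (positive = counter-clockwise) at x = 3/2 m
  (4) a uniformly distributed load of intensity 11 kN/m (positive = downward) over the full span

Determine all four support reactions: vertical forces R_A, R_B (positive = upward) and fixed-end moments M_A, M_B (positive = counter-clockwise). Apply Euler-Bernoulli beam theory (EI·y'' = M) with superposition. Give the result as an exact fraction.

R_A = 1027/24 kN, M_A = 407/8 kN·m, R_B = 1277/24 kN, M_B = -433/8 kN·m

Load 1 — applied couple M₀=12 kN·m at a=4 m (b=L-a=2):
  R_A = 6M₀ab/L³ = 6·12·4·2/6³ = 8/3 kN
  M_A = M₀b(2a-b)/L² = 12·2·(2·4-2)/6² = 4 kN·m
  R_B = -6M₀ab/L³ = -6·12·4·2/6³ = -8/3 kN
  M_B = M₀a(2b-a)/L² = 12·4·(2·2-4)/6² = 0 kN·m
Load 2 — triangular load w₀=10 kN/m (0→w₀ over full span):
  R_A = 3w₀L/20 = 3·10·6/20 = 9 kN
  M_A = w₀L²/30 = 10·6²/30 = 12 kN·m
  R_B = 7w₀L/20 = 7·10·6/20 = 21 kN
  M_B = -w₀L²/20 = -10·6²/20 = -18 kN·m
Load 3 — applied couple M₀=-10 kN·m at a=3/2 m (b=L-a=9/2):
  R_A = 6M₀ab/L³ = 6·(-10)·(3/2)·(9/2)/6³ = -15/8 kN
  M_A = M₀b(2a-b)/L² = (-10)·(9/2)·(2·(3/2)-(9/2))/6² = 15/8 kN·m
  R_B = -6M₀ab/L³ = -6·(-10)·(3/2)·(9/2)/6³ = 15/8 kN
  M_B = M₀a(2b-a)/L² = (-10)·(3/2)·(2·(9/2)-(3/2))/6² = -25/8 kN·m
Load 4 — uniform load w=11 kN/m over full span:
  R_A = wL/2 = 11·6/2 = 33 kN
  M_A = wL²/12 = 11·6²/12 = 33 kN·m
  R_B = wL/2 = 11·6/2 = 33 kN
  M_B = -wL²/12 = -11·6²/12 = -33 kN·m
Superposition: R_A = 1027/24 kN, M_A = 407/8 kN·m, R_B = 1277/24 kN, M_B = -433/8 kN·m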